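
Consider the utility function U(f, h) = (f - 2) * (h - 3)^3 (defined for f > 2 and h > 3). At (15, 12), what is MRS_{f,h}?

MRS = 3/13

MU_f = (h−3)^3, MU_h = 3·(f−2)·(h−3)^2.
MRS = (1/3)·(h−3)/(f−2).
At (15, 12): MRS = 3/13.
The indifference curve has slope −3/13 at this bundle.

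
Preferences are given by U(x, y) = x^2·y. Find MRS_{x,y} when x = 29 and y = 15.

MU_x = 2·x·y and MU_y = x^2.
MRS = MU_x/MU_y = (2/1)·y/x.
At (29, 15): MRS = 30/29.
That is, one extra unit of x is worth 30/29 units of y at the margin.

MRS = 30/29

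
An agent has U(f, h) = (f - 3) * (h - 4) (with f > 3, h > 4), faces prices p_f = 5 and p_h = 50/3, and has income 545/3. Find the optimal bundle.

f* = 13, h* = 7

MU_f = (h−4), MU_h = (f−3).
MRS = (h−4)/(f−3).
Tangency: set MRS = p_f/p_h = 5/(50/3) = 0.3.
So (h − 4)/(f − 3) = 0.3, i.e. (h − 4) = 0.3·(f − 3).
Rewrite the budget in excess-of-subsistence terms: 5·(f − 3) + (50/3)·(h − 4) = 545/3 − 5·3 − (50/3)·4 = 100.
Substituting, 10·(f − 3) = 100, so f − 3 = 10 and f* = 13.
Then h − 4 = 0.3·10 = 3, so h* = 7.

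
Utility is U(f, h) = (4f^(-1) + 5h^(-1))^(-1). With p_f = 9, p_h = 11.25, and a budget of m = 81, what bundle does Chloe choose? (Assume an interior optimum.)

f* = 4, h* = 4

For CES with ρ = -1, MRS = (4/5)·(h/f)^2.
Tangency: set MRS = p_f/p_h = 9/11.25 = 0.8.
So (h/f)^2 = 1; taking the square root, h/f = 1, i.e. h = f.
Substitute into the budget 9·f + 11.25·h = 81: 20.25·f = 81, so f* = 4 and h* = 4.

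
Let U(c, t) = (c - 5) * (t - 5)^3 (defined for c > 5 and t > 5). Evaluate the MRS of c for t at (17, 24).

MRS = 19/36

MU_c = (t−5)^3, MU_t = 3·(c−5)·(t−5)^2.
MRS = (1/3)·(t−5)/(c−5).
At (17, 24): MRS = 19/36.
That is, one extra unit of c is worth 19/36 units of t at the margin.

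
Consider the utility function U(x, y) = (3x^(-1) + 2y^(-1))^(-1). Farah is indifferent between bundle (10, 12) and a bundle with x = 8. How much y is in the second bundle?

U depends on (x, y) only through S = 3x^(-1) + 2y^(-1), so equal utility means equal S. At (10, 12): S = 7/15.
With x = 8: 3·8^(-1) = 0.375, so 2y^(-1) = 7/15 − 0.375 = 11/120, i.e. y^(-1) = 11/240.
Hence y = 1/(11/240) = 240/11.
Check: U(8, 240/11) = 2.1429.

y = 240/11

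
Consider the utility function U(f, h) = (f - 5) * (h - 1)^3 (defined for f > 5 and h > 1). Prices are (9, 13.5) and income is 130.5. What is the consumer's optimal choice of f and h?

f* = 7, h* = 5

MU_f = (h−1)^3, MU_h = 3·(f−5)·(h−1)^2.
MRS = (1/3)·(h−1)/(f−5).
Tangency: set MRS = p_f/p_h = 9/13.5 = 2/3.
So (1/3)·(h − 1)/(f − 5) = 2/3, i.e. (h − 1) = 2·(f − 5).
Rewrite the budget in excess-of-subsistence terms: 9·(f − 5) + 13.5·(h − 1) = 130.5 − 9·5 − 13.5·1 = 72.
Substituting, 36·(f − 5) = 72, so f − 5 = 2 and f* = 7.
Then h − 1 = 2·2 = 4, so h* = 5.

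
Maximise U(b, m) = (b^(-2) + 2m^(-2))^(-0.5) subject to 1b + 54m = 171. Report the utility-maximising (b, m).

b* = 9, m* = 3

For CES with ρ = -2, MRS = (1/2)·(m/b)^3.
Tangency: set MRS = p_b/p_m = 1/54.
So (m/b)^3 = 1/27; taking the cube root, m/b = 1/3, i.e. m = (1/3)·b.
Substitute into the budget 1·b + 54·m = 171: 19·b = 171, so b* = 9 and m* = (1/3)·9 = 3.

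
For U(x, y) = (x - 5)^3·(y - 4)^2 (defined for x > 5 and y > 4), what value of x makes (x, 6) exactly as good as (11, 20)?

U(11, 20) = 55296.
Set U(x, 6) = 55296 and solve.
With y = 6: (6 − 4)^2 = 4, so (x − 5)^3 = 55296/4 = 13824.
Taking the cube root (with x > 5): x − 5 = 24, so x = 29.
Check: U(29, 6) = 55296.

x = 29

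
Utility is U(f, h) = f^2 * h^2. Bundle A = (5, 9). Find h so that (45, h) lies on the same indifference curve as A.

U(5, 9) = 2025.
Set U(45, h) = 2025 and solve.
With f = 45: 45^2 = 2025, so h^2 = 2025/2025 = 1; taking the square root, h = 1.
Check: U(45, 1) = 2025.

h = 1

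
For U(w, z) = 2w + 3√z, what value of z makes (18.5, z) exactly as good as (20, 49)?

U(20, 49) = 61.
Set U(18.5, z) = 61 and solve.
With w = 18.5: 3√z = 61 − 2·18.5 = 24, so √z = 8 and z = 64.
Check: U(18.5, 64) = 61.

z = 64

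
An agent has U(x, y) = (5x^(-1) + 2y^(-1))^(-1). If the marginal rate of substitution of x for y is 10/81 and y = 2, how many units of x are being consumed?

For CES with ρ = -1, MRS = (5/2)·(y/x)^2.
Setting (5/2)·(2/x)^2 = 10/81 gives (2/x)^2 = 4/81, so 2/x = 2/9 and x = 9.

x = 9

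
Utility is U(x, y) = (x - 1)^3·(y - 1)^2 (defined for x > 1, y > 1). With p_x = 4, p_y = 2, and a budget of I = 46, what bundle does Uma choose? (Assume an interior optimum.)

x* = 7, y* = 9

MU_x = 3·(x−1)^2·(y−1)^2, MU_y = 2·(x−1)^3·(y−1).
MRS = (3/2)·(y−1)/(x−1).
Tangency: set MRS = p_x/p_y = 4/2 = 2.
So (3/2)·(y − 1)/(x − 1) = 2, i.e. (y − 1) = (4/3)·(x − 1).
Rewrite the budget in excess-of-subsistence terms: 4·(x − 1) + 2·(y − 1) = 46 − 4·1 − 2·1 = 40.
Substituting, (20/3)·(x − 1) = 40, so x − 1 = 6 and x* = 7.
Then y − 1 = (4/3)·6 = 8, so y* = 9.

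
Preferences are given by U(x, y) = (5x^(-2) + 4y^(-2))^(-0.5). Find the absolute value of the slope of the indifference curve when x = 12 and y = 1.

For CES with ρ = -2, MRS = (5/4)·(y/x)^3.
At (12, 1): MRS = 5/6912.
So at (12, 1) the consumer would give up 5/6912 units of y for one more unit of x.

MRS = 5/6912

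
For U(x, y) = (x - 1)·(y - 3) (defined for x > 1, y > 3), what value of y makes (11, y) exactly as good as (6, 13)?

U(6, 13) = 50.
Set U(11, y) = 50 and solve.
With x = 11: (11 − 1) = 10, so (y − 3) = 50/10 = 5.
So y = 3 + 5 = 8.
Check: U(11, 8) = 50.

y = 8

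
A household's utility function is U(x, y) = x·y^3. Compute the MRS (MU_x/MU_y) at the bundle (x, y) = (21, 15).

MU_x = y^3 and MU_y = 3·x·y^2.
MRS = MU_x/MU_y = (1/3)·y/x.
At (21, 15): MRS = 5/21.
The indifference curve has slope −5/21 at this bundle.

MRS = 5/21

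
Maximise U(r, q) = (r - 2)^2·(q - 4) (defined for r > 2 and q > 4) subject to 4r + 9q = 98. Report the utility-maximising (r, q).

r* = 11, q* = 6

MU_r = 2·(r−2)·(q−4), MU_q = (r−2)^2.
MRS = (2/1)·(q−4)/(r−2).
Tangency: set MRS = p_r/p_q = 4/9.
So (2/1)·(q − 4)/(r − 2) = 4/9, i.e. (q − 4) = (2/9)·(r − 2).
Rewrite the budget in excess-of-subsistence terms: 4·(r − 2) + 9·(q − 4) = 98 − 4·2 − 9·4 = 54.
Substituting, 6·(r − 2) = 54, so r − 2 = 9 and r* = 11.
Then q − 4 = (2/9)·9 = 2, so q* = 6.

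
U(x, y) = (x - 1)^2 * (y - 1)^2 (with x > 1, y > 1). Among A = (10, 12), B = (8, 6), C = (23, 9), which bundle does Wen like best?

Bundle C

Evaluate utility at each bundle:
U(A) = 9801.
U(B) = 1225.
U(C) = 30976.
Highest utility is C, so C ≻ A ≻ B.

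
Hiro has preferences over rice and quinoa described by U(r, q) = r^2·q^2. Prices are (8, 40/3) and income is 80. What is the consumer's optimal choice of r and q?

MU_r = 2·r·q^2 and MU_q = 2·r^2·q.
MRS = MU_r/MU_q = q/r.
Tangency: set MRS = p_r/p_q = 8/(40/3) = 0.6.
So q/r = 0.6, i.e. q = 0.6·r.
Substitute into the budget 8·r + (40/3)·q = 80: 16·r = 80, so r* = 5.
Then q* = 0.6·5 = 3.

r* = 5, q* = 3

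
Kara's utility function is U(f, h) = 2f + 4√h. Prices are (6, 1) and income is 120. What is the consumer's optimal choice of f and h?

f* = 14, h* = 36

MU_f = 2, MU_h = 4/(2√h).
MRS = 2 ÷ (4/(2√h)).
Tangency: set MRS = p_f/p_h = 6/1 = 6.
MRS depends only on h: √h = 6 ⇒ √h = 6 ⇒ h* = 36.
From the budget, 6·f = 120 − 1·36 = 84, so f* = 14.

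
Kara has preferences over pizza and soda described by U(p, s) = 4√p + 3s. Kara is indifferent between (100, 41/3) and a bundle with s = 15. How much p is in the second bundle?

p = 81

U(100, 41/3) = 81.
Set U(p, 15) = 81 and solve.
With s = 15: 4√p = 81 − 3·15 = 36, so √p = 9 and p = 81.
Check: U(81, 15) = 81.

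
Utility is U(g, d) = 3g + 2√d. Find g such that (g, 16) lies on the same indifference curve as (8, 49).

U(8, 49) = 38.
Set U(g, 16) = 38 and solve.
With d = 16: √16 = 4, so 3g = 38 − 2·4 = 30 and g = 10.
Check: U(10, 16) = 38.

g = 10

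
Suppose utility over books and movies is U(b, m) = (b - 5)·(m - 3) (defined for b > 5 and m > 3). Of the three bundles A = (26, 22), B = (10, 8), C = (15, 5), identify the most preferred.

Bundle A

Evaluate utility at each bundle:
U(A) = 399.
U(B) = 25.
U(C) = 20.
Highest utility is A, so A ≻ B ≻ C.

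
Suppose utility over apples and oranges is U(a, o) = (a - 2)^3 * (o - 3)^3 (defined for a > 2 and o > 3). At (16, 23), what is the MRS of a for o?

MRS = 10/7

MU_a = 3·(a−2)^2·(o−3)^3, MU_o = 3·(a−2)^3·(o−3)^2.
MRS = (o−3)/(a−2).
At (16, 23): MRS = 10/7.
The indifference curve has slope −10/7 at this bundle.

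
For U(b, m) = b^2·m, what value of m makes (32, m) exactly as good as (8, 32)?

U(8, 32) = 2048.
Set U(32, m) = 2048 and solve.
With b = 32: 32^2 = 1024, so m = 2048/1024 = 2.
Check: U(32, 2) = 2048.

m = 2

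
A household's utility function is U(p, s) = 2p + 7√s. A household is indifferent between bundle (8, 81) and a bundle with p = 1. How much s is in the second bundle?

s = 121

U(8, 81) = 79.
Set U(1, s) = 79 and solve.
With p = 1: 7√s = 79 − 2·1 = 77, so √s = 11 and s = 121.
Check: U(1, 121) = 79.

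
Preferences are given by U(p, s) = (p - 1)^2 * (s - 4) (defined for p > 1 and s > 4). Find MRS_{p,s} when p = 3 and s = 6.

MU_p = 2·(p−1)·(s−4), MU_s = (p−1)^2.
MRS = (2/1)·(s−4)/(p−1).
At (3, 6): MRS = 2.
That is, one extra unit of p is worth 2 units of s at the margin.

MRS = 2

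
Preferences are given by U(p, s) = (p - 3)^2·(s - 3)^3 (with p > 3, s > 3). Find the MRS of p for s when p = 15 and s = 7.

MU_p = 2·(p−3)·(s−3)^3, MU_s = 3·(p−3)^2·(s−3)^2.
MRS = (2/3)·(s−3)/(p−3).
At (15, 7): MRS = 2/9.
That is, one extra unit of p is worth 2/9 units of s at the margin.

MRS = 2/9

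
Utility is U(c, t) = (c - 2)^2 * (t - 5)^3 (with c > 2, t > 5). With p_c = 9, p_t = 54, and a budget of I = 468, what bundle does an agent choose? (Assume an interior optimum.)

MU_c = 2·(c−2)·(t−5)^3, MU_t = 3·(c−2)^2·(t−5)^2.
MRS = (2/3)·(t−5)/(c−2).
Tangency: set MRS = p_c/p_t = 9/54 = 1/6.
So (2/3)·(t − 5)/(c − 2) = 1/6, i.e. (t − 5) = 0.25·(c − 2).
Rewrite the budget in excess-of-subsistence terms: 9·(c − 2) + 54·(t − 5) = 468 − 9·2 − 54·5 = 180.
Substituting, 22.5·(c − 2) = 180, so c − 2 = 8 and c* = 10.
Then t − 5 = 0.25·8 = 2, so t* = 7.

c* = 10, t* = 7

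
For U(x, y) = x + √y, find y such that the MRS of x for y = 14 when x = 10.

y = 49

MU_x = 1, MU_y = 1/(2√y).
MRS = 1 ÷ (1/(2√y)).
MRS depends only on y: 2·√y = 14 ⇒ √y = 14/2 = 7 ⇒ y = 49.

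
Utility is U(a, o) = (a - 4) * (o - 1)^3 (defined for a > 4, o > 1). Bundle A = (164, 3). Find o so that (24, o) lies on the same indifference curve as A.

U(164, 3) = 1280.
Set U(24, o) = 1280 and solve.
With a = 24: (24 − 4) = 20, so (o − 1)^3 = 1280/20 = 64.
Taking the cube root (with o > 1): o − 1 = 4, so o = 5.
Check: U(24, 5) = 1280.

o = 5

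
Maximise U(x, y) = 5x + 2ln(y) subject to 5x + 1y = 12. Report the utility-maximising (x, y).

x* = 2, y* = 2

MU_x = 5, MU_y = 2/y.
MRS = 5 ÷ (2/y).
Tangency: set MRS = p_x/p_y = 5/1 = 5.
MRS depends only on y: 2.5·y = 5 ⇒ y* = 5/2.5 = 2.
From the budget, 5·x = 12 − 1·2 = 10, so x* = 2.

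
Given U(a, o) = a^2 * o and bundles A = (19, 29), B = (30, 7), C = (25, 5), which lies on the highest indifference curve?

Evaluate utility at each bundle:
U(A) = 10469.
U(B) = 6300.
U(C) = 3125.
Highest utility is A, so A ≻ B ≻ C.

Bundle A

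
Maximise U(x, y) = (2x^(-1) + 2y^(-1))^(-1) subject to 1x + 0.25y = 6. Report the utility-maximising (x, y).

For CES with ρ = -1, MRS = (y/x)^2.
Tangency: set MRS = p_x/p_y = 1/0.25 = 4.
So (y/x)^2 = 4; taking the square root, y/x = 2, i.e. y = 2·x.
Substitute into the budget 1·x + 0.25·y = 6: 1.5·x = 6, so x* = 4 and y* = 2·4 = 8.

x* = 4, y* = 8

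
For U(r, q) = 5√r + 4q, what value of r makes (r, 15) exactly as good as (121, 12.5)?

r = 81

U(121, 12.5) = 105.
Set U(r, 15) = 105 and solve.
With q = 15: 5√r = 105 − 4·15 = 45, so √r = 9 and r = 81.
Check: U(81, 15) = 105.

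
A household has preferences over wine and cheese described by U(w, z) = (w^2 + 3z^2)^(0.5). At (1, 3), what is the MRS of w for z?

MRS = 1/9

For CES with ρ = 2, MRS = (1/3)·(z/w)^(-1).
At (1, 3): MRS = 1/9.
That is, one extra unit of w is worth 1/9 units of z at the margin.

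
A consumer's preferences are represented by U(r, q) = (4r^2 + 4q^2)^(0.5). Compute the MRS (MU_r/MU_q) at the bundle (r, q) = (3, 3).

MRS = 1

For CES with ρ = 2, MRS = (q/r)^(-1).
At (3, 3): MRS = 1.
So at (3, 3) the consumer would give up 1 units of q for one more unit of r.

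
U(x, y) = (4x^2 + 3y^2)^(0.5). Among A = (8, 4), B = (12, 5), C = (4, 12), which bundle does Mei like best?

Bundle B

Evaluate utility at each bundle:
U(A) = 17.436.
U(B) = 25.515.
U(C) = 22.271.
Highest utility is B, so B ≻ C ≻ A.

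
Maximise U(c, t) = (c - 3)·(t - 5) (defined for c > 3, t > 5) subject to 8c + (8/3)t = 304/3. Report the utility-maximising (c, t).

MU_c = (t−5), MU_t = (c−3).
MRS = (t−5)/(c−3).
Tangency: set MRS = p_c/p_t = 8/(8/3) = 3.
So (t − 5)/(c − 3) = 3, i.e. (t − 5) = 3·(c − 3).
Rewrite the budget in excess-of-subsistence terms: 8·(c − 3) + (8/3)·(t − 5) = 304/3 − 8·3 − (8/3)·5 = 64.
Substituting, 16·(c − 3) = 64, so c − 3 = 4 and c* = 7.
Then t − 5 = 3·4 = 12, so t* = 17.

c* = 7, t* = 17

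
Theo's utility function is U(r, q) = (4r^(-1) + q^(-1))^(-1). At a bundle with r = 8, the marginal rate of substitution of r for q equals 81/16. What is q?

q = 9

For CES with ρ = -1, MRS = (4/1)·(q/r)^2.
Setting (4/1)·(q/8)^2 = 81/16 gives (q/8)^2 = 81/64, so q/8 = 1.125 and q = 9.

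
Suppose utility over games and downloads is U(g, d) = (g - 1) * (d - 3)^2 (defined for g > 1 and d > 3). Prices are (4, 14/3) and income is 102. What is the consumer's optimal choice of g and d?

g* = 8, d* = 15

MU_g = (d−3)^2, MU_d = 2·(g−1)·(d−3).
MRS = (1/2)·(d−3)/(g−1).
Tangency: set MRS = p_g/p_d = 4/(14/3) = 6/7.
So (1/2)·(d − 3)/(g − 1) = 6/7, i.e. (d − 3) = (12/7)·(g − 1).
Rewrite the budget in excess-of-subsistence terms: 4·(g − 1) + (14/3)·(d − 3) = 102 − 4·1 − (14/3)·3 = 84.
Substituting, 12·(g − 1) = 84, so g − 1 = 7 and g* = 8.
Then d − 3 = (12/7)·7 = 12, so d* = 15.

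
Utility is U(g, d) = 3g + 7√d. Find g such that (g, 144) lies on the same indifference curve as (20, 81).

g = 13

U(20, 81) = 123.
Set U(g, 144) = 123 and solve.
With d = 144: √144 = 12, so 3g = 123 − 7·12 = 39 and g = 13.
Check: U(13, 144) = 123.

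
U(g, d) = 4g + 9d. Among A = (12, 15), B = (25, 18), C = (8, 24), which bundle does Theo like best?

Bundle B

Evaluate utility at each bundle:
U(A) = 183.
U(B) = 262.
U(C) = 248.
Highest utility is B, so B ≻ C ≻ A.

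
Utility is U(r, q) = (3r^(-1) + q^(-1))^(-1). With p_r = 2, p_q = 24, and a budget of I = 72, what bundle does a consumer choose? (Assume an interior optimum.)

For CES with ρ = -1, MRS = (3/1)·(q/r)^2.
Tangency: set MRS = p_r/p_q = 2/24 = 1/12.
So (q/r)^2 = 1/36; taking the square root, q/r = 1/6, i.e. q = (1/6)·r.
Substitute into the budget 2·r + 24·q = 72: 6·r = 72, so r* = 12 and q* = (1/6)·12 = 2.

r* = 12, q* = 2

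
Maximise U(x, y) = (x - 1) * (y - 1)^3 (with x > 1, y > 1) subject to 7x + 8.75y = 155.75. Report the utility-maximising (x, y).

MU_x = (y−1)^3, MU_y = 3·(x−1)·(y−1)^2.
MRS = (1/3)·(y−1)/(x−1).
Tangency: set MRS = p_x/p_y = 7/8.75 = 0.8.
So (1/3)·(y − 1)/(x − 1) = 0.8, i.e. (y − 1) = 2.4·(x − 1).
Rewrite the budget in excess-of-subsistence terms: 7·(x − 1) + 8.75·(y − 1) = 155.75 − 7·1 − 8.75·1 = 140.
Substituting, 28·(x − 1) = 140, so x − 1 = 5 and x* = 6.
Then y − 1 = 2.4·5 = 12, so y* = 13.

x* = 6, y* = 13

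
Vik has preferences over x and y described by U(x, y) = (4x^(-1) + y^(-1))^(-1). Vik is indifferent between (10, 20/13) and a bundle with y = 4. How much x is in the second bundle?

x = 5

U depends on (x, y) only through S = 4x^(-1) + y^(-1), so equal utility means equal S. At (10, 20/13): S = 1.05.
With y = 4: 4^(-1) = 0.25, so 4x^(-1) = 1.05 − 0.25 = 0.8, i.e. x^(-1) = 0.2.
Hence x = 1/0.2 = 5.
Check: U(5, 4) = 0.9524.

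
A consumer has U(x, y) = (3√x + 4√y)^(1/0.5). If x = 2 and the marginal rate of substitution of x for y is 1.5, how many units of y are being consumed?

y = 8

For CES with ρ = 0.5, MRS = (3/4)·√(y/x).
Setting (3/4)·√(y/2) = 1.5 gives √(y/2) = 2, so y/2 = 4 and y = 8.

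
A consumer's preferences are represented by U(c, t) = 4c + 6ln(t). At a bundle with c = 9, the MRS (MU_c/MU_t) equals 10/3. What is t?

MU_c = 4, MU_t = 6/t.
MRS = 4 ÷ (6/t).
MRS depends only on t: (2/3)·t = 10/3 ⇒ t = (10/3)/(2/3) = 5.

t = 5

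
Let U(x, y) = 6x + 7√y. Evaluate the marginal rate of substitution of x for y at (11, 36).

MRS = 72/7

MU_x = 6, MU_y = 7/(2√y).
MRS = 6 ÷ (7/(2√y)).
At (11, 36): MRS = 72/7.
So at (11, 36) the consumer would give up 72/7 units of y for one more unit of x.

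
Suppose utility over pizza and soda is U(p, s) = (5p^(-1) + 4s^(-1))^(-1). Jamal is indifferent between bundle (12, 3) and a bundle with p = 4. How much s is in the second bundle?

s = 8

U depends on (p, s) only through S = 5p^(-1) + 4s^(-1), so equal utility means equal S. At (12, 3): S = 1.75.
With p = 4: 5·4^(-1) = 1.25, so 4s^(-1) = 1.75 − 1.25 = 0.5, i.e. s^(-1) = 0.125.
Hence s = 1/0.125 = 8.
Check: U(4, 8) = 0.5714.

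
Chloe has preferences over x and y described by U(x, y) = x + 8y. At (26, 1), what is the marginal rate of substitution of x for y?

MU_x = 1, MU_y = 8, so MRS = 1/8 = 0.125 at every bundle.
At (26, 1): MRS = 0.125.
So at (26, 1) the consumer would give up 0.125 units of y for one more unit of x.

MRS = 0.125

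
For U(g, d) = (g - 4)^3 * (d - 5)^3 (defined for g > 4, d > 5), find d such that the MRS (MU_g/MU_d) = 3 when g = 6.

MU_g = 3·(g−4)^2·(d−5)^3, MU_d = 3·(g−4)^3·(d−5)^2.
MRS = (d−5)/(g−4).
Substitute g = 6: MRS = (d − 5)/2. Setting this equal to 3 gives d − 5 = 3·2 = 6, so d = 11.

d = 11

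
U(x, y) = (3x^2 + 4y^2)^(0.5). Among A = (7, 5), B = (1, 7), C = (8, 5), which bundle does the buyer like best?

Evaluate utility at each bundle:
U(A) = 15.716.
U(B) = 14.107.
U(C) = 17.088.
Highest utility is C, so C ≻ A ≻ B.

Bundle C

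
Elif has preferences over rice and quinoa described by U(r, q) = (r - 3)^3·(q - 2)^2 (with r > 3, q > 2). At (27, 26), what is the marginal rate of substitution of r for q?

MU_r = 3·(r−3)^2·(q−2)^2, MU_q = 2·(r−3)^3·(q−2).
MRS = (3/2)·(q−2)/(r−3).
At (27, 26): MRS = 1.5.
That is, one extra unit of r is worth 1.5 units of q at the margin.

MRS = 1.5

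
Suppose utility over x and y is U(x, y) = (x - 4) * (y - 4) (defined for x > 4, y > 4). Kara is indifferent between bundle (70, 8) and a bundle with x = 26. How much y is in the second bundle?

y = 16

U(70, 8) = 264.
Set U(26, y) = 264 and solve.
With x = 26: (26 − 4) = 22, so (y − 4) = 264/22 = 12.
So y = 4 + 12 = 16.
Check: U(26, 16) = 264.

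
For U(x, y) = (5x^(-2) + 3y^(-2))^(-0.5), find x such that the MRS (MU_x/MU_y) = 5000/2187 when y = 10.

For CES with ρ = -2, MRS = (5/3)·(y/x)^3.
Setting (5/3)·(10/x)^3 = 5000/2187 gives (10/x)^3 = 1000/729, so 10/x = 10/9 and x = 9.

x = 9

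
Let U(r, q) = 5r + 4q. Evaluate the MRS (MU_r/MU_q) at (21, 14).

MU_r = 5, MU_q = 4, so MRS = 5/4 = 1.25 at every bundle.
At (21, 14): MRS = 1.25.
The indifference curve has slope −1.25 at this bundle.

MRS = 1.25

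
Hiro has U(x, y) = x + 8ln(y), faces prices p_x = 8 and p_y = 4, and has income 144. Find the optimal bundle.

x* = 10, y* = 16

MU_x = 1, MU_y = 8/y.
MRS = 1 ÷ (8/y).
Tangency: set MRS = p_x/p_y = 8/4 = 2.
MRS depends only on y: 0.125·y = 2 ⇒ y* = 2/0.125 = 16.
From the budget, 8·x = 144 − 4·16 = 80, so x* = 10.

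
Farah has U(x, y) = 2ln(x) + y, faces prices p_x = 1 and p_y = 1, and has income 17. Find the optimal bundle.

x* = 2, y* = 15

MU_x = 2/x, MU_y = 1.
MRS = 2/x ÷ 1.
Tangency: set MRS = p_x/p_y = 1/1 = 1.
MRS depends only on x: 2/x = 1 ⇒ x* = 2/1 = 2.
From the budget, 1·y = 17 − 1·2 = 15, so y* = 15.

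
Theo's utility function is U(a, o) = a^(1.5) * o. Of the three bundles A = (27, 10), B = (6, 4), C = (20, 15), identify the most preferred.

Evaluate utility at each bundle:
U(A) = 1402.961.
U(B) = 58.788.
U(C) = 1341.641.
Highest utility is A, so A ≻ C ≻ B.

Bundle A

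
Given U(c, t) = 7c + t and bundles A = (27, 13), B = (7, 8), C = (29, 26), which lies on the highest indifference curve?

Bundle C

Evaluate utility at each bundle:
U(A) = 202.
U(B) = 57.
U(C) = 229.
Highest utility is C, so C ≻ A ≻ B.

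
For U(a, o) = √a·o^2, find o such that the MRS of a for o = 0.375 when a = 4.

o = 6

MU_a = 0.5·a^(-0.5)·o^2 and MU_o = 2·√a·o.
MRS = MU_a/MU_o = (0.25)·o/a.
Substitute a = 4: MRS = o/16. Setting o/16 = 0.375 gives o = 0.375·16 = 6.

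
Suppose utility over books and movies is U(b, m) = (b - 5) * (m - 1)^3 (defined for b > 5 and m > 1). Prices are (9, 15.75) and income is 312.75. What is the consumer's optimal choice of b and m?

MU_b = (m−1)^3, MU_m = 3·(b−5)·(m−1)^2.
MRS = (1/3)·(m−1)/(b−5).
Tangency: set MRS = p_b/p_m = 9/15.75 = 4/7.
So (1/3)·(m − 1)/(b − 5) = 4/7, i.e. (m − 1) = (12/7)·(b − 5).
Rewrite the budget in excess-of-subsistence terms: 9·(b − 5) + 15.75·(m − 1) = 312.75 − 9·5 − 15.75·1 = 252.
Substituting, 36·(b − 5) = 252, so b − 5 = 7 and b* = 12.
Then m − 1 = (12/7)·7 = 12, so m* = 13.

b* = 12, m* = 13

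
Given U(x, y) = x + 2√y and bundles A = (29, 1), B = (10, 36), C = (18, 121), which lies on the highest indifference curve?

Bundle C

Evaluate utility at each bundle:
U(A) = 31.000.
U(B) = 22.000.
U(C) = 40.000.
Highest utility is C, so C ≻ A ≻ B.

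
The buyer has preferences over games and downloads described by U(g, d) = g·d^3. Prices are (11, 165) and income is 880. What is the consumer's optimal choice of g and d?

g* = 20, d* = 4

MU_g = d^3 and MU_d = 3·g·d^2.
MRS = MU_g/MU_d = (1/3)·d/g.
Tangency: set MRS = p_g/p_d = 11/165 = 1/15.
So (1/3)·d/g = 1/15, i.e. d = 0.2·g.
Substitute into the budget 11·g + 165·d = 880: 44·g = 880, so g* = 20.
Then d* = 0.2·20 = 4.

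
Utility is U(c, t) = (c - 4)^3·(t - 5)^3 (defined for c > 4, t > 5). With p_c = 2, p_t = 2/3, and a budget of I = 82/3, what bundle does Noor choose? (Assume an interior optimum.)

MU_c = 3·(c−4)^2·(t−5)^3, MU_t = 3·(c−4)^3·(t−5)^2.
MRS = (t−5)/(c−4).
Tangency: set MRS = p_c/p_t = 2/(2/3) = 3.
So (t − 5)/(c − 4) = 3, i.e. (t − 5) = 3·(c − 4).
Rewrite the budget in excess-of-subsistence terms: 2·(c − 4) + (2/3)·(t − 5) = 82/3 − 2·4 − (2/3)·5 = 16.
Substituting, 4·(c − 4) = 16, so c − 4 = 4 and c* = 8.
Then t − 5 = 3·4 = 12, so t* = 17.

c* = 8, t* = 17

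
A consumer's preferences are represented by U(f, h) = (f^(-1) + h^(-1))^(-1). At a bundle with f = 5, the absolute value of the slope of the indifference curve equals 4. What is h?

For CES with ρ = -1, MRS = (h/f)^2.
Setting (h/5)^2 = 4 gives h/5 = 2 and h = 10.

h = 10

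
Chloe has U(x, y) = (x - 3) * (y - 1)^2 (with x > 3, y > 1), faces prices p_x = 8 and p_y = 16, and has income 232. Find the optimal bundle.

x* = 11, y* = 9

MU_x = (y−1)^2, MU_y = 2·(x−3)·(y−1).
MRS = (1/2)·(y−1)/(x−3).
Tangency: set MRS = p_x/p_y = 8/16 = 0.5.
So (1/2)·(y − 1)/(x − 3) = 0.5, i.e. (y − 1) = (x − 3).
Rewrite the budget in excess-of-subsistence terms: 8·(x − 3) + 16·(y − 1) = 232 − 8·3 − 16·1 = 192.
Substituting, 24·(x − 3) = 192, so x − 3 = 8 and x* = 11.
Then y − 1 = 8, so y* = 9.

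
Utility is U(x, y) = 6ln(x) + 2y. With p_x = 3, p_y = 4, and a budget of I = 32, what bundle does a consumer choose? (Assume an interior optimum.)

MU_x = 6/x, MU_y = 2.
MRS = 6/x ÷ 2.
Tangency: set MRS = p_x/p_y = 3/4 = 0.75.
MRS depends only on x: 3/x = 0.75 ⇒ x* = 3/0.75 = 4.
From the budget, 4·y = 32 − 3·4 = 20, so y* = 5.

x* = 4, y* = 5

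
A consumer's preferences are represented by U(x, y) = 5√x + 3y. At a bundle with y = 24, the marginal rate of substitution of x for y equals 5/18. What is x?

x = 9

MU_x = 5/(2√x), MU_y = 3.
MRS = 5/(2√x) ÷ 3.
MRS depends only on x: (5/6)/√x = 5/18 ⇒ √x = (5/6)/(5/18) = 3 ⇒ x = 9.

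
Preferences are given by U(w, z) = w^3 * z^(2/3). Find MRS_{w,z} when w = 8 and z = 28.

MU_w = 3·w^2·z^(2/3) and MU_z = 2/3·w^3·z^(-1/3).
MRS = MU_w/MU_z = (4.5)·z/w.
At (8, 28): MRS = 15.75.
So at (8, 28) the consumer would give up 15.75 units of z for one more unit of w.

MRS = 15.75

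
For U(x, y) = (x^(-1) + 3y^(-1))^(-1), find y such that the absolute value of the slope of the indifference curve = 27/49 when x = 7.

For CES with ρ = -1, MRS = (1/3)·(y/x)^2.
Setting (1/3)·(y/7)^2 = 27/49 gives (y/7)^2 = 81/49, so y/7 = 9/7 and y = 9.

y = 9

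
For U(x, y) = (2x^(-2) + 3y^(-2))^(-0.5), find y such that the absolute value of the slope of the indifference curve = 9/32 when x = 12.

y = 9

For CES with ρ = -2, MRS = (2/3)·(y/x)^3.
Setting (2/3)·(y/12)^3 = 9/32 gives (y/12)^3 = 27/64, so y/12 = 0.75 and y = 9.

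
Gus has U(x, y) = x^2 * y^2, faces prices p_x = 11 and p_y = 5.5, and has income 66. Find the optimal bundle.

MU_x = 2·x·y^2 and MU_y = 2·x^2·y.
MRS = MU_x/MU_y = y/x.
Tangency: set MRS = p_x/p_y = 11/5.5 = 2.
So y/x = 2, i.e. y = 2·x.
Substitute into the budget 11·x + 5.5·y = 66: 22·x = 66, so x* = 3.
Then y* = 2·3 = 6.

x* = 3, y* = 6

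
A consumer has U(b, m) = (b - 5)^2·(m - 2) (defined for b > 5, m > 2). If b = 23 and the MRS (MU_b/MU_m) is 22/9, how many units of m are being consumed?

m = 24

MU_b = 2·(b−5)·(m−2), MU_m = (b−5)^2.
MRS = (2/1)·(m−2)/(b−5).
Substitute b = 23: MRS = (m − 2)/9. Setting this equal to 22/9 gives m − 2 = (22/9)·9 = 22, so m = 24.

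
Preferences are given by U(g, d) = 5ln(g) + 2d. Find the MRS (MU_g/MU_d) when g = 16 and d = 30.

MRS = 5/32

MU_g = 5/g, MU_d = 2.
MRS = 5/g ÷ 2.
At (16, 30): MRS = 5/32.
That is, one extra unit of g is worth 5/32 units of d at the margin.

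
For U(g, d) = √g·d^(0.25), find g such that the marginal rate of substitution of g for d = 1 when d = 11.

g = 22

MU_g = 0.5·g^(-0.5)·d^(0.25) and MU_d = 0.25·√g·d^(-0.75).
MRS = MU_g/MU_d = (2)·d/g.
Substitute d = 11: MRS = 22/g. Setting 22/g = 1 gives g = 22/1 = 22.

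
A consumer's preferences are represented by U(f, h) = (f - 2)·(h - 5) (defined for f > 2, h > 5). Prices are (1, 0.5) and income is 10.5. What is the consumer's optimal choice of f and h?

f* = 5, h* = 11

MU_f = (h−5), MU_h = (f−2).
MRS = (h−5)/(f−2).
Tangency: set MRS = p_f/p_h = 1/0.5 = 2.
So (h − 5)/(f − 2) = 2, i.e. (h − 5) = 2·(f − 2).
Rewrite the budget in excess-of-subsistence terms: 1·(f − 2) + 0.5·(h − 5) = 10.5 − 1·2 − 0.5·5 = 6.
Substituting, 2·(f − 2) = 6, so f − 2 = 3 and f* = 5.
Then h − 5 = 2·3 = 6, so h* = 11.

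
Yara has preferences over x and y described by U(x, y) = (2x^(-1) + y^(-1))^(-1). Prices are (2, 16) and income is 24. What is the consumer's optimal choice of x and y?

x* = 4, y* = 1

For CES with ρ = -1, MRS = (2/1)·(y/x)^2.
Tangency: set MRS = p_x/p_y = 2/16 = 0.125.
So (y/x)^2 = 1/16; taking the square root, y/x = 0.25, i.e. y = 0.25·x.
Substitute into the budget 2·x + 16·y = 24: 6·x = 24, so x* = 4 and y* = 0.25·4 = 1.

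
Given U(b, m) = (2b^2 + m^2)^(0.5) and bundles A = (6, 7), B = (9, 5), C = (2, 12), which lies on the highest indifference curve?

Evaluate utility at each bundle:
U(A) = 11.000.
U(B) = 13.675.
U(C) = 12.329.
Highest utility is B, so B ≻ C ≻ A.

Bundle B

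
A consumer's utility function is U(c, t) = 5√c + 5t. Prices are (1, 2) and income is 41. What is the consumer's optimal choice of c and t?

MU_c = 5/(2√c), MU_t = 5.
MRS = 5/(2√c) ÷ 5.
Tangency: set MRS = p_c/p_t = 1/2 = 0.5.
MRS depends only on c: 0.5/√c = 0.5 ⇒ √c = 0.5/0.5 = 1 ⇒ c* = 1.
From the budget, 2·t = 41 − 1·1 = 40, so t* = 20.

c* = 1, t* = 20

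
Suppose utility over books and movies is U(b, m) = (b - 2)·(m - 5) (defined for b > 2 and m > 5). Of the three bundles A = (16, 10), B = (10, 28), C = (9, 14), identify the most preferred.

Evaluate utility at each bundle:
U(A) = 70.
U(B) = 184.
U(C) = 63.
Highest utility is B, so B ≻ A ≻ C.

Bundle B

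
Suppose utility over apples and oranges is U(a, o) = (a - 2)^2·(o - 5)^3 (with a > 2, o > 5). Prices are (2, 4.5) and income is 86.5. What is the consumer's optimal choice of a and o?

a* = 14, o* = 13

MU_a = 2·(a−2)·(o−5)^3, MU_o = 3·(a−2)^2·(o−5)^2.
MRS = (2/3)·(o−5)/(a−2).
Tangency: set MRS = p_a/p_o = 2/4.5 = 4/9.
So (2/3)·(o − 5)/(a − 2) = 4/9, i.e. (o − 5) = (2/3)·(a − 2).
Rewrite the budget in excess-of-subsistence terms: 2·(a − 2) + 4.5·(o − 5) = 86.5 − 2·2 − 4.5·5 = 60.
Substituting, 5·(a − 2) = 60, so a − 2 = 12 and a* = 14.
Then o − 5 = (2/3)·12 = 8, so o* = 13.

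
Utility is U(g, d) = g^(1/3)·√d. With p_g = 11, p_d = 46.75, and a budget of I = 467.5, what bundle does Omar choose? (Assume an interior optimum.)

g* = 17, d* = 6

MU_g = 1/3·g^(-2/3)·√d and MU_d = 0.5·g^(1/3)·d^(-0.5).
MRS = MU_g/MU_d = (2/3)·d/g.
Tangency: set MRS = p_g/p_d = 11/46.75 = 4/17.
So (2/3)·d/g = 4/17, i.e. d = (6/17)·g.
Substitute into the budget 11·g + 46.75·d = 467.5: 27.5·g = 467.5, so g* = 17.
Then d* = (6/17)·17 = 6.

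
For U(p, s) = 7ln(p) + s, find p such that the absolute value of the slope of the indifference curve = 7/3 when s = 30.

p = 3

MU_p = 7/p, MU_s = 1.
MRS = 7/p ÷ 1.
MRS depends only on p: 7/p = 7/3 ⇒ p = 7/(7/3) = 3.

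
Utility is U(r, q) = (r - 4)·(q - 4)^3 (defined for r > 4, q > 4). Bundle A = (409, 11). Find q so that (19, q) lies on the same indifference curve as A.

U(409, 11) = 138915.
Set U(19, q) = 138915 and solve.
With r = 19: (19 − 4) = 15, so (q − 4)^3 = 138915/15 = 9261.
Taking the cube root (with q > 4): q − 4 = 21, so q = 25.
Check: U(19, 25) = 138915.

q = 25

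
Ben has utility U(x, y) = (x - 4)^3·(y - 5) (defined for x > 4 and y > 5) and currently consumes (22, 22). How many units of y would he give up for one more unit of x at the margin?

MU_x = 3·(x−4)^2·(y−5), MU_y = (x−4)^3.
MRS = (3/1)·(y−5)/(x−4).
At (22, 22): MRS = 17/6.
The indifference curve has slope −17/6 at this bundle.

MRS = 17/6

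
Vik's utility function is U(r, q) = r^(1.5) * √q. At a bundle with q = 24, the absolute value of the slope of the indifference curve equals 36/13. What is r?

MU_r = 1.5·√r·√q and MU_q = 0.5·r^(1.5)·q^(-0.5).
MRS = MU_r/MU_q = (3)·q/r.
Substitute q = 24: MRS = 72/r. Setting 72/r = 36/13 gives r = 72/(36/13) = 26.

r = 26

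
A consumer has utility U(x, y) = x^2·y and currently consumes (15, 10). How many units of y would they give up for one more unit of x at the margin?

MRS = 4/3

MU_x = 2·x·y and MU_y = x^2.
MRS = MU_x/MU_y = (2/1)·y/x.
At (15, 10): MRS = 4/3.
The indifference curve has slope −4/3 at this bundle.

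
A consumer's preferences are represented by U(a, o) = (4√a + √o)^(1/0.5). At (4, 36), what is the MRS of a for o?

For CES with ρ = 0.5, MRS = (4/1)·√(o/a).
At (4, 36): MRS = 12.
The indifference curve has slope −12 at this bundle.

MRS = 12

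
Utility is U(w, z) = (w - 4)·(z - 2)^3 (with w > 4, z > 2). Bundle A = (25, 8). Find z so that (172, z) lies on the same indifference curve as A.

z = 5

U(25, 8) = 4536.
Set U(172, z) = 4536 and solve.
With w = 172: (172 − 4) = 168, so (z − 2)^3 = 4536/168 = 27.
Taking the cube root (with z > 2): z − 2 = 3, so z = 5.
Check: U(172, 5) = 4536.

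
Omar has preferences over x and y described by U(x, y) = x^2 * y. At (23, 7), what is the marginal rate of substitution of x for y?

MRS = 14/23

MU_x = 2·x·y and MU_y = x^2.
MRS = MU_x/MU_y = (2/1)·y/x.
At (23, 7): MRS = 14/23.
So at (23, 7) the consumer would give up 14/23 units of y for one more unit of x.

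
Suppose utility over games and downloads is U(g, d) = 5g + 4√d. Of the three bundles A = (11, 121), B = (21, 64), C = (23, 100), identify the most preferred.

Bundle C

Evaluate utility at each bundle:
U(A) = 99.000.
U(B) = 137.000.
U(C) = 155.000.
Highest utility is C, so C ≻ B ≻ A.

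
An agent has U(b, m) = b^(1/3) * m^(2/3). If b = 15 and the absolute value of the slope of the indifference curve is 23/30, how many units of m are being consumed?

MU_b = 1/3·b^(-2/3)·m^(2/3) and MU_m = 2/3·b^(1/3)·m^(-1/3).
MRS = MU_b/MU_m = (0.5)·m/b.
Substitute b = 15: MRS = m/30. Setting m/30 = 23/30 gives m = (23/30)·30 = 23.

m = 23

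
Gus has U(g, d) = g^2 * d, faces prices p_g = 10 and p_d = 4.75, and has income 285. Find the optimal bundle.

MU_g = 2·g·d and MU_d = g^2.
MRS = MU_g/MU_d = (2/1)·d/g.
Tangency: set MRS = p_g/p_d = 10/4.75 = 40/19.
So (2/1)·d/g = 40/19, i.e. d = (20/19)·g.
Substitute into the budget 10·g + 4.75·d = 285: 15·g = 285, so g* = 19.
Then d* = (20/19)·19 = 20.

g* = 19, d* = 20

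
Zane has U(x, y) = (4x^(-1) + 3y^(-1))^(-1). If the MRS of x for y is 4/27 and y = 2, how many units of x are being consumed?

For CES with ρ = -1, MRS = (4/3)·(y/x)^2.
Setting (4/3)·(2/x)^2 = 4/27 gives (2/x)^2 = 1/9, so 2/x = 1/3 and x = 6.

x = 6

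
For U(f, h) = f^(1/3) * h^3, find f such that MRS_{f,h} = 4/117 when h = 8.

MU_f = 1/3·f^(-2/3)·h^3 and MU_h = 3·f^(1/3)·h^2.
MRS = MU_f/MU_h = (1/9)·h/f.
Substitute h = 8: MRS = (8/9)/f. Setting (8/9)/f = 4/117 gives f = (8/9)/(4/117) = 26.

f = 26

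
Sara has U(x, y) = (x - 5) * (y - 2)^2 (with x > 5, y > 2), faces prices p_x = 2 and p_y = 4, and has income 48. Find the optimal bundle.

x* = 10, y* = 7

MU_x = (y−2)^2, MU_y = 2·(x−5)·(y−2).
MRS = (1/2)·(y−2)/(x−5).
Tangency: set MRS = p_x/p_y = 2/4 = 0.5.
So (1/2)·(y − 2)/(x − 5) = 0.5, i.e. (y − 2) = (x − 5).
Rewrite the budget in excess-of-subsistence terms: 2·(x − 5) + 4·(y − 2) = 48 − 2·5 − 4·2 = 30.
Substituting, 6·(x − 5) = 30, so x − 5 = 5 and x* = 10.
Then y − 2 = 5, so y* = 7.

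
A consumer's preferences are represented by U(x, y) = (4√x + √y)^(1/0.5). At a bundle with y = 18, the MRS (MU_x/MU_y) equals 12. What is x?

For CES with ρ = 0.5, MRS = (4/1)·√(y/x).
Setting (4/1)·√(18/x) = 12 gives √(18/x) = 3, so 18/x = 9 and x = 2.

x = 2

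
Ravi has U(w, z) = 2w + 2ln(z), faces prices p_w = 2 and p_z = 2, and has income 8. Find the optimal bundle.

MU_w = 2, MU_z = 2/z.
MRS = 2 ÷ (2/z).
Tangency: set MRS = p_w/p_z = 2/2 = 1.
MRS depends only on z: z = 1 ⇒ z* = 1.
From the budget, 2·w = 8 − 2·1 = 6, so w* = 3.

w* = 3, z* = 1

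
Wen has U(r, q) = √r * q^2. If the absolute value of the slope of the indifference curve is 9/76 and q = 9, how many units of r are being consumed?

r = 19

MU_r = 0.5·r^(-0.5)·q^2 and MU_q = 2·√r·q.
MRS = MU_r/MU_q = (0.25)·q/r.
Substitute q = 9: MRS = 2.25/r. Setting 2.25/r = 9/76 gives r = 2.25/(9/76) = 19.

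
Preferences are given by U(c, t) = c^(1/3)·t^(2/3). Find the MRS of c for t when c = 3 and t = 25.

MRS = 25/6

MU_c = 1/3·c^(-2/3)·t^(2/3) and MU_t = 2/3·c^(1/3)·t^(-1/3).
MRS = MU_c/MU_t = (0.5)·t/c.
At (3, 25): MRS = 25/6.
So at (3, 25) the consumer would give up 25/6 units of t for one more unit of c.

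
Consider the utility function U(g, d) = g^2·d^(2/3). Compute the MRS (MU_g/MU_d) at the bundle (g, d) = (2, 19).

MRS = 28.5

MU_g = 2·g·d^(2/3) and MU_d = 2/3·g^2·d^(-1/3).
MRS = MU_g/MU_d = (3)·d/g.
At (2, 19): MRS = 28.5.
The indifference curve has slope −28.5 at this bundle.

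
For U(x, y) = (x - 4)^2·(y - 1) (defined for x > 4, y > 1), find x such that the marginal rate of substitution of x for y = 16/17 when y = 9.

x = 21

MU_x = 2·(x−4)·(y−1), MU_y = (x−4)^2.
MRS = (2/1)·(y−1)/(x−4).
Substitute y = 9: MRS = 16/(x − 4). Setting this equal to 16/17 gives x − 4 = 16/(16/17) = 17, so x = 21.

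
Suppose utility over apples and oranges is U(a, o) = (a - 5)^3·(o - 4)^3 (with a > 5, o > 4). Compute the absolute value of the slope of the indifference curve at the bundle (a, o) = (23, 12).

MU_a = 3·(a−5)^2·(o−4)^3, MU_o = 3·(a−5)^3·(o−4)^2.
MRS = (o−4)/(a−5).
At (23, 12): MRS = 4/9.
The indifference curve has slope −4/9 at this bundle.

MRS = 4/9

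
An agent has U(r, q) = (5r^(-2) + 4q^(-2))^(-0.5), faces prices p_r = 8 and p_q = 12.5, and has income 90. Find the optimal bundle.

r* = 5, q* = 4

For CES with ρ = -2, MRS = (5/4)·(q/r)^3.
Tangency: set MRS = p_r/p_q = 8/12.5 = 16/25.
So (q/r)^3 = 64/125; taking the cube root, q/r = 0.8, i.e. q = 0.8·r.
Substitute into the budget 8·r + 12.5·q = 90: 18·r = 90, so r* = 5 and q* = 0.8·5 = 4.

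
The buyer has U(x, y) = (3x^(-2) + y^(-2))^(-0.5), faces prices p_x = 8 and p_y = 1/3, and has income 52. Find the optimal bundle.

For CES with ρ = -2, MRS = (3/1)·(y/x)^3.
Tangency: set MRS = p_x/p_y = 8/(1/3) = 24.
So (y/x)^3 = 8; taking the cube root, y/x = 2, i.e. y = 2·x.
Substitute into the budget 8·x + (1/3)·y = 52: (26/3)·x = 52, so x* = 6 and y* = 2·6 = 12.

x* = 6, y* = 12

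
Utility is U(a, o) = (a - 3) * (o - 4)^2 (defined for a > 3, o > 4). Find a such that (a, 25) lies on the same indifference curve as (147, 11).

a = 19

U(147, 11) = 7056.
Set U(a, 25) = 7056 and solve.
With o = 25: (25 − 4)^2 = 441, so (a − 3) = 7056/441 = 16.
So a = 3 + 16 = 19.
Check: U(19, 25) = 7056.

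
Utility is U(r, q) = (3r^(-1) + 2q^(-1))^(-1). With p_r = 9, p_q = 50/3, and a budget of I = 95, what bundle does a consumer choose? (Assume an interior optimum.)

For CES with ρ = -1, MRS = (3/2)·(q/r)^2.
Tangency: set MRS = p_r/p_q = 9/(50/3) = 27/50.
So (q/r)^2 = 9/25; taking the square root, q/r = 0.6, i.e. q = 0.6·r.
Substitute into the budget 9·r + (50/3)·q = 95: 19·r = 95, so r* = 5 and q* = 0.6·5 = 3.

r* = 5, q* = 3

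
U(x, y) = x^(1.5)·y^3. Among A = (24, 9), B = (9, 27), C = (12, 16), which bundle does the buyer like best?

Evaluate utility at each bundle:
U(A) = 85712.545.
U(B) = 531441.000.
U(C) = 170267.523.
Highest utility is B, so B ≻ C ≻ A.

Bundle B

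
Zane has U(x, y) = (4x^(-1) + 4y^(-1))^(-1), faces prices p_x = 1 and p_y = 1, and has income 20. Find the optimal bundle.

For CES with ρ = -1, MRS = (y/x)^2.
Tangency: set MRS = p_x/p_y = 1/1 = 1.
So (y/x)^2 = 1; taking the square root, y/x = 1, i.e. y = x.
Substitute into the budget 1·x + 1·y = 20: 2·x = 20, so x* = 10 and y* = 10.

x* = 10, y* = 10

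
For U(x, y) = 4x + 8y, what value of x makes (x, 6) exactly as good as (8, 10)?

U(8, 10) = 112.
Set U(x, 6) = 112 and solve.
4x + 8·6 = 112 ⇒ 4x = 64 ⇒ x = 16.
Check: U(16, 6) = 112.

x = 16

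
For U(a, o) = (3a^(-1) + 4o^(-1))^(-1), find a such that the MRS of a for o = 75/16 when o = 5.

For CES with ρ = -1, MRS = (3/4)·(o/a)^2.
Setting (3/4)·(5/a)^2 = 75/16 gives (5/a)^2 = 6.25, so 5/a = 2.5 and a = 2.

a = 2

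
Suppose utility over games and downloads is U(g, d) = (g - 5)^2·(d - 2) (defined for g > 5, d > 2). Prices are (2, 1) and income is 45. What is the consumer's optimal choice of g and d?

g* = 16, d* = 13

MU_g = 2·(g−5)·(d−2), MU_d = (g−5)^2.
MRS = (2/1)·(d−2)/(g−5).
Tangency: set MRS = p_g/p_d = 2/1 = 2.
So (2/1)·(d − 2)/(g − 5) = 2, i.e. (d − 2) = (g − 5).
Rewrite the budget in excess-of-subsistence terms: 2·(g − 5) + 1·(d − 2) = 45 − 2·5 − 1·2 = 33.
Substituting, 3·(g − 5) = 33, so g − 5 = 11 and g* = 16.
Then d − 2 = 11, so d* = 13.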